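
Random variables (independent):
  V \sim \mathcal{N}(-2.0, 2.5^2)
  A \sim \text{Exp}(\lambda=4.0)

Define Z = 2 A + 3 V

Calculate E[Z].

E[Z] = 3*E[V] + 2*E[A]
E[V] = -2
E[A] = 0.25
E[Z] = 3*(-2) + 2*0.25 = -5.5

-5.5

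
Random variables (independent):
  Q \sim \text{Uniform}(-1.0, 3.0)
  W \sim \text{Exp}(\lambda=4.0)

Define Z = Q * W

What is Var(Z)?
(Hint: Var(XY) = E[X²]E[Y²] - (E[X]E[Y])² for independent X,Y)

Var(XY) = E[X²]E[Y²] - (E[X]E[Y])²
E[Q] = 1, Var(Q) = 1.3333333
E[W] = 0.25, Var(W) = 0.0625
E[Q²] = 1.3333333 + 1² = 2.3333333
E[W²] = 0.0625 + 0.25² = 0.125
Var(Z) = 2.3333333*0.125 - (1*0.25)²
= 0.29166667 - 0.0625 = 0.22916667

0.22916667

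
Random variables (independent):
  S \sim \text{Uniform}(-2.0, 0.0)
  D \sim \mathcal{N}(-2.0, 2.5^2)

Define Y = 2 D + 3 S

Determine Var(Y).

For independent RVs: Var(aX + bY) = a²Var(X) + b²Var(Y)
Var(S) = 0.33333333
Var(D) = 6.25
Var(Y) = 3²*0.33333333 + 2²*6.25
= 9*0.33333333 + 4*6.25 = 28

28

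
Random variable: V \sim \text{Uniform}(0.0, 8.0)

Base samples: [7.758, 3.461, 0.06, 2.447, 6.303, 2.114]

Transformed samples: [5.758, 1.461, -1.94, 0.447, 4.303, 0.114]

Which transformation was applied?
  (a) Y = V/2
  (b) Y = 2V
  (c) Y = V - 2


Checking option (c) Y = V - 2:
  V = 7.758 -> Y = 5.758 ✓
  V = 3.461 -> Y = 1.461 ✓
  V = 0.06 -> Y = -1.94 ✓
All samples match this transformation.

(c) V - 2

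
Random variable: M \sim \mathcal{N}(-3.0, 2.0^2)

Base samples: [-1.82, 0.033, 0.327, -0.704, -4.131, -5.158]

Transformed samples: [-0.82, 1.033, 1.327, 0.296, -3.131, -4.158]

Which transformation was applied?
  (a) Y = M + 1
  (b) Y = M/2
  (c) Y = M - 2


Checking option (a) Y = M + 1:
  M = -1.82 -> Y = -0.82 ✓
  M = 0.033 -> Y = 1.033 ✓
  M = 0.327 -> Y = 1.327 ✓
All samples match this transformation.

(a) M + 1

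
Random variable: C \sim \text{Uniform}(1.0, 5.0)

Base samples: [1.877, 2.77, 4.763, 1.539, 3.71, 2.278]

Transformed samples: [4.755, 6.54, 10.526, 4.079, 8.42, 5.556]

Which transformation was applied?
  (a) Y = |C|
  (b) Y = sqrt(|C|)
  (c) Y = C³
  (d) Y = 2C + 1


Checking option (d) Y = 2C + 1:
  C = 1.877 -> Y = 4.755 ✓
  C = 2.77 -> Y = 6.54 ✓
  C = 4.763 -> Y = 10.526 ✓
All samples match this transformation.

(d) 2C + 1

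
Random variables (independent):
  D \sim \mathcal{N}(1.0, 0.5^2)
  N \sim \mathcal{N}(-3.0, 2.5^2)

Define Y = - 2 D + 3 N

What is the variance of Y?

For independent RVs: Var(aX + bY) = a²Var(X) + b²Var(Y)
Var(D) = 0.25
Var(N) = 6.25
Var(Y) = (-2)²*0.25 + 3²*6.25
= 4*0.25 + 9*6.25 = 57.25

57.25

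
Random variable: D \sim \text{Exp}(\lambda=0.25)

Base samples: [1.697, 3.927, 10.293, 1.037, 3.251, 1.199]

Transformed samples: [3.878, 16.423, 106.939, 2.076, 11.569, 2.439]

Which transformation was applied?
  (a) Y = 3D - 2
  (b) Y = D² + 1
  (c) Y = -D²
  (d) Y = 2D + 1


Checking option (b) Y = D² + 1:
  D = 1.697 -> Y = 3.878 ✓
  D = 3.927 -> Y = 16.423 ✓
  D = 10.293 -> Y = 106.939 ✓
All samples match this transformation.

(b) D² + 1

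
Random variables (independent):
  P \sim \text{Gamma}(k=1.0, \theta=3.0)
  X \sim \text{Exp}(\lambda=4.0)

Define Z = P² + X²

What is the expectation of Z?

E[Z] = E[P²] + E[X²]
E[P²] = Var(P) + E[P]² = 9 + 9 = 18
E[X²] = Var(X) + E[X]² = 0.0625 + 0.0625 = 0.125
E[Z] = 18 + 0.125 = 18.125

18.125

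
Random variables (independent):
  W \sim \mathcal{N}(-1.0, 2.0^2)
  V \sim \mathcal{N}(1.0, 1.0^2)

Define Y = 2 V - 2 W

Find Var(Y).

For independent RVs: Var(aX + bY) = a²Var(X) + b²Var(Y)
Var(W) = 4
Var(V) = 1
Var(Y) = (-2)²*4 + 2²*1
= 4*4 + 4*1 = 20

20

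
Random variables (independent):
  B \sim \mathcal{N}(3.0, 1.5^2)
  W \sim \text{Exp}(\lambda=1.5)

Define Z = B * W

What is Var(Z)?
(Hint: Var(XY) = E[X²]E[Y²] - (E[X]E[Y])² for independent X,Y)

Var(XY) = E[X²]E[Y²] - (E[X]E[Y])²
E[B] = 3, Var(B) = 2.25
E[W] = 0.66666667, Var(W) = 0.44444444
E[B²] = 2.25 + 3² = 11.25
E[W²] = 0.44444444 + 0.66666667² = 0.88888889
Var(Z) = 11.25*0.88888889 - (3*0.66666667)²
= 10 - 4 = 6

6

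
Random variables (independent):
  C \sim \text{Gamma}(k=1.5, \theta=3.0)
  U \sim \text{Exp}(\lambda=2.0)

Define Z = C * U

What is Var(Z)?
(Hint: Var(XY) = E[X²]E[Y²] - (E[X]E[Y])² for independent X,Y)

Var(XY) = E[X²]E[Y²] - (E[X]E[Y])²
E[C] = 4.5, Var(C) = 13.5
E[U] = 0.5, Var(U) = 0.25
E[C²] = 13.5 + 4.5² = 33.75
E[U²] = 0.25 + 0.5² = 0.5
Var(Z) = 33.75*0.5 - (4.5*0.5)²
= 16.875 - 5.0625 = 11.8125

11.8125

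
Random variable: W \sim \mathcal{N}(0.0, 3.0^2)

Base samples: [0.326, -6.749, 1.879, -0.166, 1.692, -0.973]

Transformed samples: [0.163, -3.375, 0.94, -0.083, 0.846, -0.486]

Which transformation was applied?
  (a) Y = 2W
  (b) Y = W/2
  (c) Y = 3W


Checking option (b) Y = W/2:
  W = 0.326 -> Y = 0.163 ✓
  W = -6.749 -> Y = -3.375 ✓
  W = 1.879 -> Y = 0.94 ✓
All samples match this transformation.

(b) W/2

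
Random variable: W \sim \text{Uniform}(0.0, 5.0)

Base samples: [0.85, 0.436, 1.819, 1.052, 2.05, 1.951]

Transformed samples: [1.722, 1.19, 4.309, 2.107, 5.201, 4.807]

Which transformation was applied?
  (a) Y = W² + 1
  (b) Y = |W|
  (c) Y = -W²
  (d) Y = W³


Checking option (a) Y = W² + 1:
  W = 0.85 -> Y = 1.722 ✓
  W = 0.436 -> Y = 1.19 ✓
  W = 1.819 -> Y = 4.309 ✓
All samples match this transformation.

(a) W² + 1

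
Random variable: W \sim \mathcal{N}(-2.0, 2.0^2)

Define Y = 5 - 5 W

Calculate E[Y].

For Y = -5W + 5:
E[Y] = -5 * E[W] + 5
E[W] = -2.0 = -2
E[Y] = -5 * (-2) + 5 = 15

15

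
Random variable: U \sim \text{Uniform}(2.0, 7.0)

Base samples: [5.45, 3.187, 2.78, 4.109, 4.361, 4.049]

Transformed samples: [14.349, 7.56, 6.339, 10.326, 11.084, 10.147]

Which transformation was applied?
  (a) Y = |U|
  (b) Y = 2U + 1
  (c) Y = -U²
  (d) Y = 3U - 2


Checking option (d) Y = 3U - 2:
  U = 5.45 -> Y = 14.349 ✓
  U = 3.187 -> Y = 7.56 ✓
  U = 2.78 -> Y = 6.339 ✓
All samples match this transformation.

(d) 3U - 2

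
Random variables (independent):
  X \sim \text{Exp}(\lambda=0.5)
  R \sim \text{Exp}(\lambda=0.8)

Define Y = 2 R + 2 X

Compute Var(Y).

For independent RVs: Var(aX + bY) = a²Var(X) + b²Var(Y)
Var(X) = 4
Var(R) = 1.5625
Var(Y) = 2²*4 + 2²*1.5625
= 4*4 + 4*1.5625 = 22.25

22.25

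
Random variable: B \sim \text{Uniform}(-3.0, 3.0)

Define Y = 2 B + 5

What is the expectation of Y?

For Y = 2B + 5:
E[Y] = 2 * E[B] + 5
E[B] = (-3 + 3)/2 = 0
E[Y] = 2 * 0 + 5 = 5

5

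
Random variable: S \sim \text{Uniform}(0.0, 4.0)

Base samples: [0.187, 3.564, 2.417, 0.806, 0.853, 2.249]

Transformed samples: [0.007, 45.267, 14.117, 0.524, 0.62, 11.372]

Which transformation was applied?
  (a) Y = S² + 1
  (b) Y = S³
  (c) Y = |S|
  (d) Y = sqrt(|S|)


Checking option (b) Y = S³:
  S = 0.187 -> Y = 0.007 ✓
  S = 3.564 -> Y = 45.267 ✓
  S = 2.417 -> Y = 14.117 ✓
All samples match this transformation.

(b) S³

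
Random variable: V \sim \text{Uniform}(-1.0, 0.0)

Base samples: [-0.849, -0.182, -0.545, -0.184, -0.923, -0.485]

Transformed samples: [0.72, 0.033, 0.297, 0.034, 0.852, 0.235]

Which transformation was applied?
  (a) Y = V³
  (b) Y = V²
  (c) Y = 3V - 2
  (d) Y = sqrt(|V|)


Checking option (b) Y = V²:
  V = -0.849 -> Y = 0.72 ✓
  V = -0.182 -> Y = 0.033 ✓
  V = -0.545 -> Y = 0.297 ✓
All samples match this transformation.

(b) V²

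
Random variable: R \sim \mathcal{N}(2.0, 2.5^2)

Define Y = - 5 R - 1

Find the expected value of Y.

For Y = -5R - 1:
E[Y] = -5 * E[R] - 1
E[R] = 2.0 = 2
E[Y] = -5 * 2 - 1 = -11

-11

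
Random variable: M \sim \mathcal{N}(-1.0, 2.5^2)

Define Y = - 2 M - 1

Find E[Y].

For Y = -2M - 1:
E[Y] = -2 * E[M] - 1
E[M] = -1.0 = -1
E[Y] = -2 * (-1) - 1 = 1

1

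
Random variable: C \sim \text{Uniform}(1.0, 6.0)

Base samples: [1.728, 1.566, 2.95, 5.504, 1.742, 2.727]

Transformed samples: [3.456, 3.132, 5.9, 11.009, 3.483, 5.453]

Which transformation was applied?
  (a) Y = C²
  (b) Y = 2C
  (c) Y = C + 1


Checking option (b) Y = 2C:
  C = 1.728 -> Y = 3.456 ✓
  C = 1.566 -> Y = 3.132 ✓
  C = 2.95 -> Y = 5.9 ✓
All samples match this transformation.

(b) 2C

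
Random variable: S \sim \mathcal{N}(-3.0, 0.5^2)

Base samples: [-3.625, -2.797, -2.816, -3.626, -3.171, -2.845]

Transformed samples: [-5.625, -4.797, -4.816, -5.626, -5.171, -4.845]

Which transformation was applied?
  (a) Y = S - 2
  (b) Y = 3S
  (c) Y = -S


Checking option (a) Y = S - 2:
  S = -3.625 -> Y = -5.625 ✓
  S = -2.797 -> Y = -4.797 ✓
  S = -2.816 -> Y = -4.816 ✓
All samples match this transformation.

(a) S - 2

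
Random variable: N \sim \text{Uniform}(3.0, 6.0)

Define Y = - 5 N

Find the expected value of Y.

For Y = -5N:
E[Y] = -5 * E[N]
E[N] = (3 + 6)/2 = 4.5
E[Y] = -5 * 4.5 = -22.5

-22.5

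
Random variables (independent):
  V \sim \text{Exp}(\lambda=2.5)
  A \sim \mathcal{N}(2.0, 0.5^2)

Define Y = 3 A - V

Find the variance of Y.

For independent RVs: Var(aX + bY) = a²Var(X) + b²Var(Y)
Var(V) = 0.16
Var(A) = 0.25
Var(Y) = (-1)²*0.16 + 3²*0.25
= 1*0.16 + 9*0.25 = 2.41

2.41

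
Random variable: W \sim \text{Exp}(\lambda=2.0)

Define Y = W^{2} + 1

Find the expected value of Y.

E[Y] = 1*E[W²] + 1
E[W] = 0.5
E[W²] = Var(W) + (E[W])² = 0.25 + 0.25 = 0.5
E[Y] = 1*0.5 + 1 = 1.5

1.5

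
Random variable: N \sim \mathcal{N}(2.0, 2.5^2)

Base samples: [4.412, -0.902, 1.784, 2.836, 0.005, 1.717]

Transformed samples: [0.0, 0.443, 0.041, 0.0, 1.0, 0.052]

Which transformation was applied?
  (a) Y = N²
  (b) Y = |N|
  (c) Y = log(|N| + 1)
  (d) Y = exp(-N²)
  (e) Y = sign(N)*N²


Checking option (d) Y = exp(-N²):
  N = 4.412 -> Y = 0.0 ✓
  N = -0.902 -> Y = 0.443 ✓
  N = 1.784 -> Y = 0.041 ✓
All samples match this transformation.

(d) exp(-N²)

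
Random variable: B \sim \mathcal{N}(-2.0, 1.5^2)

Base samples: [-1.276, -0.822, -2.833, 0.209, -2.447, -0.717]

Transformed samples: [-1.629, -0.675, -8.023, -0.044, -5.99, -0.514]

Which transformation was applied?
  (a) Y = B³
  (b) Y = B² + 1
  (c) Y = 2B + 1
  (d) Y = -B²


Checking option (d) Y = -B²:
  B = -1.276 -> Y = -1.629 ✓
  B = -0.822 -> Y = -0.675 ✓
  B = -2.833 -> Y = -8.023 ✓
All samples match this transformation.

(d) -B²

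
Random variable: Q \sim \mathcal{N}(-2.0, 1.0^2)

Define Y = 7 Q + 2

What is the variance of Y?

For Y = aQ + b: Var(Y) = a² * Var(Q)
Var(Q) = 1.0^2 = 1
Var(Y) = 7² * 1 = 49 * 1 = 49

49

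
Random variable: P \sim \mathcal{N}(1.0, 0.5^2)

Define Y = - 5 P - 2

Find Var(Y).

For Y = aP + b: Var(Y) = a² * Var(P)
Var(P) = 0.5^2 = 0.25
Var(Y) = (-5)² * 0.25 = 25 * 0.25 = 6.25

6.25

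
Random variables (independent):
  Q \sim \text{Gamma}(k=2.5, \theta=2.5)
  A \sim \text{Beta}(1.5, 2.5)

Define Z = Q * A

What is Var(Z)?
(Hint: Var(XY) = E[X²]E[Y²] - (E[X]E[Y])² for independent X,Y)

Var(XY) = E[X²]E[Y²] - (E[X]E[Y])²
E[Q] = 6.25, Var(Q) = 15.625
E[A] = 0.375, Var(A) = 0.046875
E[Q²] = 15.625 + 6.25² = 54.6875
E[A²] = 0.046875 + 0.375² = 0.1875
Var(Z) = 54.6875*0.1875 - (6.25*0.375)²
= 10.253906 - 5.4931641 = 4.7607422

4.7607422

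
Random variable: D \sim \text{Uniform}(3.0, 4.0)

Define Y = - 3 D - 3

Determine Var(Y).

For Y = aD + b: Var(Y) = a² * Var(D)
Var(D) = (4 - 3)^2/12 = 0.083333333
Var(Y) = (-3)² * 0.083333333 = 9 * 0.083333333 = 0.75

0.75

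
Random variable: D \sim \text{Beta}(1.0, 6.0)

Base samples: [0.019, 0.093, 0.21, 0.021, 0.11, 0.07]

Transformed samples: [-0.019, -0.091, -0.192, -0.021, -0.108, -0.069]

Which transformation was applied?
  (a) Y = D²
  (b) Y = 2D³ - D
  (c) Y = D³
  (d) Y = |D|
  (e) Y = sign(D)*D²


Checking option (b) Y = 2D³ - D:
  D = 0.019 -> Y = -0.019 ✓
  D = 0.093 -> Y = -0.091 ✓
  D = 0.21 -> Y = -0.192 ✓
All samples match this transformation.

(b) 2D³ - D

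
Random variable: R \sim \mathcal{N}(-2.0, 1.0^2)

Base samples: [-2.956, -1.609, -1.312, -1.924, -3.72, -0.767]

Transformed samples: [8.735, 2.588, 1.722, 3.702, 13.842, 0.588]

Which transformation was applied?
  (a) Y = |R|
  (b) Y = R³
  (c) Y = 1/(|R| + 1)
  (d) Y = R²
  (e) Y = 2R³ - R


Checking option (d) Y = R²:
  R = -2.956 -> Y = 8.735 ✓
  R = -1.609 -> Y = 2.588 ✓
  R = -1.312 -> Y = 1.722 ✓
All samples match this transformation.

(d) R²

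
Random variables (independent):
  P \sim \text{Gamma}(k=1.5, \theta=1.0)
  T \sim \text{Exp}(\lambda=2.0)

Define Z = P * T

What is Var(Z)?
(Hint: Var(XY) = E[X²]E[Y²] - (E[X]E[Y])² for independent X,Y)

Var(XY) = E[X²]E[Y²] - (E[X]E[Y])²
E[P] = 1.5, Var(P) = 1.5
E[T] = 0.5, Var(T) = 0.25
E[P²] = 1.5 + 1.5² = 3.75
E[T²] = 0.25 + 0.5² = 0.5
Var(Z) = 3.75*0.5 - (1.5*0.5)²
= 1.875 - 0.5625 = 1.3125

1.3125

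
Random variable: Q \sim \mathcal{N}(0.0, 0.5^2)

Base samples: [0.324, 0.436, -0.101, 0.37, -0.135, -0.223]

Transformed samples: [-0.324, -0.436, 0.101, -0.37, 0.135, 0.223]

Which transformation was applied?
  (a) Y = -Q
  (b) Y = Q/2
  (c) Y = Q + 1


Checking option (a) Y = -Q:
  Q = 0.324 -> Y = -0.324 ✓
  Q = 0.436 -> Y = -0.436 ✓
  Q = -0.101 -> Y = 0.101 ✓
All samples match this transformation.

(a) -Q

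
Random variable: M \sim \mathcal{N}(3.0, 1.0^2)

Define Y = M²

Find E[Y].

Using E[X²] = Var(X) + (E[X])²:
E[M] = 3
Var(M) = 1.0^2 = 1
E[M²] = 1 + 3² = 1 + 9 = 10

10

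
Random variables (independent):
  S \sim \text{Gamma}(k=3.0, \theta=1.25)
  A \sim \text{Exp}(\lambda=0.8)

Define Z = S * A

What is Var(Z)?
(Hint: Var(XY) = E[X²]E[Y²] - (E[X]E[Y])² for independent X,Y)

Var(XY) = E[X²]E[Y²] - (E[X]E[Y])²
E[S] = 3.75, Var(S) = 4.6875
E[A] = 1.25, Var(A) = 1.5625
E[S²] = 4.6875 + 3.75² = 18.75
E[A²] = 1.5625 + 1.25² = 3.125
Var(Z) = 18.75*3.125 - (3.75*1.25)²
= 58.59375 - 21.972656 = 36.621094

36.621094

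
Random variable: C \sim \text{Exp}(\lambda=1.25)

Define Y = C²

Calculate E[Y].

E[C²] = Var(C) + (E[C])² = 0.64 + 0.64 = 1.28

1.28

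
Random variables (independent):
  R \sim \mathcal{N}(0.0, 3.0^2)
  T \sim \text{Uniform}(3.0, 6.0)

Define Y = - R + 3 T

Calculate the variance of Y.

For independent RVs: Var(aX + bY) = a²Var(X) + b²Var(Y)
Var(R) = 9
Var(T) = 0.75
Var(Y) = (-1)²*9 + 3²*0.75
= 1*9 + 9*0.75 = 15.75

15.75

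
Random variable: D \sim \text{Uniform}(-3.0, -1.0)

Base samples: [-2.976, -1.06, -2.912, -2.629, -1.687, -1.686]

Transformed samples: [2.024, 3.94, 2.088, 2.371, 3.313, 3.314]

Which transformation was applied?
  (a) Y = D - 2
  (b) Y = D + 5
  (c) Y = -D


Checking option (b) Y = D + 5:
  D = -2.976 -> Y = 2.024 ✓
  D = -1.06 -> Y = 3.94 ✓
  D = -2.912 -> Y = 2.088 ✓
All samples match this transformation.

(b) D + 5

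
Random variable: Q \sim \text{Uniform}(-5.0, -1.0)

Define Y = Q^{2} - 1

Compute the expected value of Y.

E[Y] = 1*E[Q²] - 1
E[Q] = -3
E[Q²] = Var(Q) + (E[Q])² = 1.3333333 + 9 = 10.333333
E[Y] = 1*10.333333 - 1 = 9.3333333

9.3333333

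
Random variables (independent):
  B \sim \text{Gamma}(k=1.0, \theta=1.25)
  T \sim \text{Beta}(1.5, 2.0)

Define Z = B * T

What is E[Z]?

For independent RVs: E[XY] = E[X]*E[Y]
E[B] = 1.25
E[T] = 0.42857143
E[Z] = 1.25 * 0.42857143 = 0.53571429

0.53571429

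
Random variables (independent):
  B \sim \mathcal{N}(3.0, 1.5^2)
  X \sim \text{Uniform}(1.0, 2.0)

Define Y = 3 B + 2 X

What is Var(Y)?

For independent RVs: Var(aX + bY) = a²Var(X) + b²Var(Y)
Var(B) = 2.25
Var(X) = 0.083333333
Var(Y) = 3²*2.25 + 2²*0.083333333
= 9*2.25 + 4*0.083333333 = 20.583333

20.583333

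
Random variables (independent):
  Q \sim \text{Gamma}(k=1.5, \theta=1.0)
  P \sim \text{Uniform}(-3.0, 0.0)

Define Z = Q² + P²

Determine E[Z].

E[Z] = E[Q²] + E[P²]
E[Q²] = Var(Q) + E[Q]² = 1.5 + 2.25 = 3.75
E[P²] = Var(P) + E[P]² = 0.75 + 2.25 = 3
E[Z] = 3.75 + 3 = 6.75

6.75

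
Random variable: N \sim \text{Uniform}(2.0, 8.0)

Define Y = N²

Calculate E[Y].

E[N²] = Var(N) + (E[N])² = 3 + 25 = 28

28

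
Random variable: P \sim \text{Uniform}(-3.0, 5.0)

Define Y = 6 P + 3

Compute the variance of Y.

For Y = aP + b: Var(Y) = a² * Var(P)
Var(P) = (5 + 3)^2/12 = 5.3333333
Var(Y) = 6² * 5.3333333 = 36 * 5.3333333 = 192

192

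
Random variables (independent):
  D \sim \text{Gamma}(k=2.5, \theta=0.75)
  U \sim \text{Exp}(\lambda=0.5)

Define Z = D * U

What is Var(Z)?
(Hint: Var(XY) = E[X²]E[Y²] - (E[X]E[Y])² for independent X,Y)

Var(XY) = E[X²]E[Y²] - (E[X]E[Y])²
E[D] = 1.875, Var(D) = 1.40625
E[U] = 2, Var(U) = 4
E[D²] = 1.40625 + 1.875² = 4.921875
E[U²] = 4 + 2² = 8
Var(Z) = 4.921875*8 - (1.875*2)²
= 39.375 - 14.0625 = 25.3125

25.3125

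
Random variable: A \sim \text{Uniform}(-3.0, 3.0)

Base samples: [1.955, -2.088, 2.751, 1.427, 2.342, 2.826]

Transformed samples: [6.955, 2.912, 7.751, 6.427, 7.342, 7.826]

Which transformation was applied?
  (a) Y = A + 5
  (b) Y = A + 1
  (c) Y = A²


Checking option (a) Y = A + 5:
  A = 1.955 -> Y = 6.955 ✓
  A = -2.088 -> Y = 2.912 ✓
  A = 2.751 -> Y = 7.751 ✓
All samples match this transformation.

(a) A + 5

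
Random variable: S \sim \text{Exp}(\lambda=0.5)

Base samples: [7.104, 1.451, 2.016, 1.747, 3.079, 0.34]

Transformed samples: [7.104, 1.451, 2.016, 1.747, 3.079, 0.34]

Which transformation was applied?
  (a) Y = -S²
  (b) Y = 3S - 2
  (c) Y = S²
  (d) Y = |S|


Checking option (d) Y = |S|:
  S = 7.104 -> Y = 7.104 ✓
  S = 1.451 -> Y = 1.451 ✓
  S = 2.016 -> Y = 2.016 ✓
All samples match this transformation.

(d) |S|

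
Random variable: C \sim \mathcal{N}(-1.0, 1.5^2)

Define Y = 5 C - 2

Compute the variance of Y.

For Y = aC + b: Var(Y) = a² * Var(C)
Var(C) = 1.5^2 = 2.25
Var(Y) = 5² * 2.25 = 25 * 2.25 = 56.25

56.25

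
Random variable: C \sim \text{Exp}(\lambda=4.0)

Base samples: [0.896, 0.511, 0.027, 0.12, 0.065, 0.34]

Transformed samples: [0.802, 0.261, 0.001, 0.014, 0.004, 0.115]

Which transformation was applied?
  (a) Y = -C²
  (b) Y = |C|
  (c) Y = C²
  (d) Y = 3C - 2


Checking option (c) Y = C²:
  C = 0.896 -> Y = 0.802 ✓
  C = 0.511 -> Y = 0.261 ✓
  C = 0.027 -> Y = 0.001 ✓
All samples match this transformation.

(c) C²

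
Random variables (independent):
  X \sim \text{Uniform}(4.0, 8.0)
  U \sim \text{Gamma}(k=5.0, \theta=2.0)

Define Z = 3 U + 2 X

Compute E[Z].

E[Z] = 2*E[X] + 3*E[U]
E[X] = 6
E[U] = 10
E[Z] = 2*6 + 3*10 = 42

42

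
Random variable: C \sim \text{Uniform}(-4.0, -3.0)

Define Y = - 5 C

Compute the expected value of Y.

For Y = -5C:
E[Y] = -5 * E[C]
E[C] = (-4 - 3)/2 = -3.5
E[Y] = -5 * (-3.5) = 17.5

17.5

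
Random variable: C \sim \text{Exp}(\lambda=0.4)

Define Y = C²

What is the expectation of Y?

Using E[X²] = Var(X) + (E[X])²:
E[C] = 2.5
Var(C) = 1/0.4^2 = 6.25
E[C²] = 6.25 + 2.5² = 6.25 + 6.25 = 12.5

12.5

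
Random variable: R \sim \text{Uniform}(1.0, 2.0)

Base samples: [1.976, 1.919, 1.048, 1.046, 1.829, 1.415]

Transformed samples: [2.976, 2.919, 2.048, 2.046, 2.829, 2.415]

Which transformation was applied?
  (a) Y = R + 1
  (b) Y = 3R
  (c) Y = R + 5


Checking option (a) Y = R + 1:
  R = 1.976 -> Y = 2.976 ✓
  R = 1.919 -> Y = 2.919 ✓
  R = 1.048 -> Y = 2.048 ✓
All samples match this transformation.

(a) R + 1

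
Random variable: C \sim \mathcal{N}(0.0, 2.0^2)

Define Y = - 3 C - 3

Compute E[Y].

For Y = -3C - 3:
E[Y] = -3 * E[C] - 3
E[C] = 0.0 = 0
E[Y] = -3 * 0 - 3 = -3

-3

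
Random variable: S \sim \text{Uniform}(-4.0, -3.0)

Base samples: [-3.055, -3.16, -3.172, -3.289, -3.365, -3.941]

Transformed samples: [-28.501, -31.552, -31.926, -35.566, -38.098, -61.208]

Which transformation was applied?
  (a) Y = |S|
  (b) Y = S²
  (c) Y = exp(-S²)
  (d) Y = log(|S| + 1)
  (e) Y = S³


Checking option (e) Y = S³:
  S = -3.055 -> Y = -28.501 ✓
  S = -3.16 -> Y = -31.552 ✓
  S = -3.172 -> Y = -31.926 ✓
All samples match this transformation.

(e) S³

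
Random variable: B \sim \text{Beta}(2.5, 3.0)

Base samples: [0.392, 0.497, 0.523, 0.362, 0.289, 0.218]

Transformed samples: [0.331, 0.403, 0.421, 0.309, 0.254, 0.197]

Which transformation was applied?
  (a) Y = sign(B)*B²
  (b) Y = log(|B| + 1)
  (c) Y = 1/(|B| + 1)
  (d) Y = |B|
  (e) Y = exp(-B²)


Checking option (b) Y = log(|B| + 1):
  B = 0.392 -> Y = 0.331 ✓
  B = 0.497 -> Y = 0.403 ✓
  B = 0.523 -> Y = 0.421 ✓
All samples match this transformation.

(b) log(|B| + 1)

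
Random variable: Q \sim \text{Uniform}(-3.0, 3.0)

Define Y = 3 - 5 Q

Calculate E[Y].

For Y = -5Q + 3:
E[Y] = -5 * E[Q] + 3
E[Q] = (-3 + 3)/2 = 0
E[Y] = -5 * 0 + 3 = 3

3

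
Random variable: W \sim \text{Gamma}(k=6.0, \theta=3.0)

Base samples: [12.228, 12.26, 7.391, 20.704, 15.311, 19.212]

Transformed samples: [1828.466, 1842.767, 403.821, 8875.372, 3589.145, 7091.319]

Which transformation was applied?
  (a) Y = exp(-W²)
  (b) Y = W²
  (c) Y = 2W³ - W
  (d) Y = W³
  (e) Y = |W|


Checking option (d) Y = W³:
  W = 12.228 -> Y = 1828.466 ✓
  W = 12.26 -> Y = 1842.767 ✓
  W = 7.391 -> Y = 403.821 ✓
All samples match this transformation.

(d) W³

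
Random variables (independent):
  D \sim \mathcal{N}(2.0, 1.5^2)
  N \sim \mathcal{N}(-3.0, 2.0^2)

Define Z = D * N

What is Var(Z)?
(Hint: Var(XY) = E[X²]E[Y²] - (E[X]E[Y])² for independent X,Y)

Var(XY) = E[X²]E[Y²] - (E[X]E[Y])²
E[D] = 2, Var(D) = 2.25
E[N] = -3, Var(N) = 4
E[D²] = 2.25 + 2² = 6.25
E[N²] = 4 + (-3)² = 13
Var(Z) = 6.25*13 - (2*(-3))²
= 81.25 - 36 = 45.25

45.25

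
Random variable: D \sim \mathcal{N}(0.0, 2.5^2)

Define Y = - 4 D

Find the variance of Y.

For Y = aD + b: Var(Y) = a² * Var(D)
Var(D) = 2.5^2 = 6.25
Var(Y) = (-4)² * 6.25 = 16 * 6.25 = 100

100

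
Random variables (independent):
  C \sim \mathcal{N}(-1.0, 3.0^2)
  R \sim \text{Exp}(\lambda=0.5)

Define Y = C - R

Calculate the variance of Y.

For independent RVs: Var(aX + bY) = a²Var(X) + b²Var(Y)
Var(C) = 9
Var(R) = 4
Var(Y) = 1²*9 + (-1)²*4
= 1*9 + 1*4 = 13

13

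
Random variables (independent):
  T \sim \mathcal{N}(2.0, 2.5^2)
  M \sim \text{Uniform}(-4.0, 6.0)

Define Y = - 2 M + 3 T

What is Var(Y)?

For independent RVs: Var(aX + bY) = a²Var(X) + b²Var(Y)
Var(T) = 6.25
Var(M) = 8.3333333
Var(Y) = 3²*6.25 + (-2)²*8.3333333
= 9*6.25 + 4*8.3333333 = 89.583333

89.583333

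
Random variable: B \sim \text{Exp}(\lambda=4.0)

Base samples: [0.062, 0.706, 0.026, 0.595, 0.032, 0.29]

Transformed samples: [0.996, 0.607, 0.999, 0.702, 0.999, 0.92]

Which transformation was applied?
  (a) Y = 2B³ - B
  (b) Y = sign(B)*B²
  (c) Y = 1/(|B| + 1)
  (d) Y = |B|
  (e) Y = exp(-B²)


Checking option (e) Y = exp(-B²):
  B = 0.062 -> Y = 0.996 ✓
  B = 0.706 -> Y = 0.607 ✓
  B = 0.026 -> Y = 0.999 ✓
All samples match this transformation.

(e) exp(-B²)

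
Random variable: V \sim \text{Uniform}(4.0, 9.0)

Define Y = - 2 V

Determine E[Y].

For Y = -2V:
E[Y] = -2 * E[V]
E[V] = (4 + 9)/2 = 6.5
E[Y] = -2 * 6.5 = -13

-13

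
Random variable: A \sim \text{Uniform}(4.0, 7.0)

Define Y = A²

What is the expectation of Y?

E[A²] = Var(A) + (E[A])² = 0.75 + 30.25 = 31

31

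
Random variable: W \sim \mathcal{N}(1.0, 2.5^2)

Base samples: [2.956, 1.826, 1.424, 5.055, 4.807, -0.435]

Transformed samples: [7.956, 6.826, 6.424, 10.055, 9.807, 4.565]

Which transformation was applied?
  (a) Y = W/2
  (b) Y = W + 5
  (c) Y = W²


Checking option (b) Y = W + 5:
  W = 2.956 -> Y = 7.956 ✓
  W = 1.826 -> Y = 6.826 ✓
  W = 1.424 -> Y = 6.424 ✓
All samples match this transformation.

(b) W + 5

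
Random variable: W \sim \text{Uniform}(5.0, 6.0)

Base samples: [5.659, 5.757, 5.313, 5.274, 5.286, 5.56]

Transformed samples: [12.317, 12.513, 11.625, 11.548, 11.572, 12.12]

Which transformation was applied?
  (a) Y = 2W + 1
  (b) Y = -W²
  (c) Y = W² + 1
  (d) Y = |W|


Checking option (a) Y = 2W + 1:
  W = 5.659 -> Y = 12.317 ✓
  W = 5.757 -> Y = 12.513 ✓
  W = 5.313 -> Y = 11.625 ✓
All samples match this transformation.

(a) 2W + 1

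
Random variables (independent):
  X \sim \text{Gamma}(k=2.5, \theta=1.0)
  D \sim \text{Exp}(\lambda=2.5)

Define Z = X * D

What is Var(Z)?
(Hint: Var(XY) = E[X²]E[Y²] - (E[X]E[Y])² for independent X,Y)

Var(XY) = E[X²]E[Y²] - (E[X]E[Y])²
E[X] = 2.5, Var(X) = 2.5
E[D] = 0.4, Var(D) = 0.16
E[X²] = 2.5 + 2.5² = 8.75
E[D²] = 0.16 + 0.4² = 0.32
Var(Z) = 8.75*0.32 - (2.5*0.4)²
= 2.8 - 1 = 1.8

1.8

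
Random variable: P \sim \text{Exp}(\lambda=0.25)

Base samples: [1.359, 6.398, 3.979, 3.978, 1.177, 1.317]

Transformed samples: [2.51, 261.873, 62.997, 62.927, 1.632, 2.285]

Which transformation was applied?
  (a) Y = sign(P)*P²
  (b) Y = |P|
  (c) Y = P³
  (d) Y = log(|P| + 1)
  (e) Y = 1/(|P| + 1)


Checking option (c) Y = P³:
  P = 1.359 -> Y = 2.51 ✓
  P = 6.398 -> Y = 261.873 ✓
  P = 3.979 -> Y = 62.997 ✓
All samples match this transformation.

(c) P³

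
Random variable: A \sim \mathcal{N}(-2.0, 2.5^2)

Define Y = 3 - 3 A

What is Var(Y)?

For Y = aA + b: Var(Y) = a² * Var(A)
Var(A) = 2.5^2 = 6.25
Var(Y) = (-3)² * 6.25 = 9 * 6.25 = 56.25

56.25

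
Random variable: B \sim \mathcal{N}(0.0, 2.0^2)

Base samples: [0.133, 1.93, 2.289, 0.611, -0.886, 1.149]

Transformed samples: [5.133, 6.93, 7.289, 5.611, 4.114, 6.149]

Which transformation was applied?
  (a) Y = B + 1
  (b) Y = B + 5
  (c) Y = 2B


Checking option (b) Y = B + 5:
  B = 0.133 -> Y = 5.133 ✓
  B = 1.93 -> Y = 6.93 ✓
  B = 2.289 -> Y = 7.289 ✓
All samples match this transformation.

(b) B + 5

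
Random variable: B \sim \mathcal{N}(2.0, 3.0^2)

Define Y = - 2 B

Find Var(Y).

For Y = aB + b: Var(Y) = a² * Var(B)
Var(B) = 3.0^2 = 9
Var(Y) = (-2)² * 9 = 4 * 9 = 36

36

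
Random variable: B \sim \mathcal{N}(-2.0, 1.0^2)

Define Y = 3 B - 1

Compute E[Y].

For Y = 3B - 1:
E[Y] = 3 * E[B] - 1
E[B] = -2.0 = -2
E[Y] = 3 * (-2) - 1 = -7

-7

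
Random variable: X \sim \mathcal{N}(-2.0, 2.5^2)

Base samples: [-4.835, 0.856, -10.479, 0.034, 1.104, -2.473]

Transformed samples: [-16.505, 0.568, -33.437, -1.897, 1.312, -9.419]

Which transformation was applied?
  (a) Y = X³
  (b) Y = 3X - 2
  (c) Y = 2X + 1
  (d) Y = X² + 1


Checking option (b) Y = 3X - 2:
  X = -4.835 -> Y = -16.505 ✓
  X = 0.856 -> Y = 0.568 ✓
  X = -10.479 -> Y = -33.437 ✓
All samples match this transformation.

(b) 3X - 2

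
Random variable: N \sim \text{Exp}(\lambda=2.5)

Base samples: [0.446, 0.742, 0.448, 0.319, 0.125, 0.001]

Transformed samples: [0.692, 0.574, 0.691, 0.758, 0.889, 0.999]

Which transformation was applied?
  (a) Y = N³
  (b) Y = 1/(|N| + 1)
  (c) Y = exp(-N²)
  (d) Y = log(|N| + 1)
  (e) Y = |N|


Checking option (b) Y = 1/(|N| + 1):
  N = 0.446 -> Y = 0.692 ✓
  N = 0.742 -> Y = 0.574 ✓
  N = 0.448 -> Y = 0.691 ✓
All samples match this transformation.

(b) 1/(|N| + 1)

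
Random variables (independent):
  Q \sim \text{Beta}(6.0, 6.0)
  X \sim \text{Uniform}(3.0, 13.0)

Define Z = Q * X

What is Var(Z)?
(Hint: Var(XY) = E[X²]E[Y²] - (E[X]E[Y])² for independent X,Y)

Var(XY) = E[X²]E[Y²] - (E[X]E[Y])²
E[Q] = 0.5, Var(Q) = 0.019230769
E[X] = 8, Var(X) = 8.3333333
E[Q²] = 0.019230769 + 0.5² = 0.26923077
E[X²] = 8.3333333 + 8² = 72.333333
Var(Z) = 0.26923077*72.333333 - (0.5*8)²
= 19.474359 - 16 = 3.474359

3.474359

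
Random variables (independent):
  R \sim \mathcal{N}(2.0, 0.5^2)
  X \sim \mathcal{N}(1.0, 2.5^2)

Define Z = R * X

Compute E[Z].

For independent RVs: E[XY] = E[X]*E[Y]
E[R] = 2
E[X] = 1
E[Z] = 2 * 1 = 2

2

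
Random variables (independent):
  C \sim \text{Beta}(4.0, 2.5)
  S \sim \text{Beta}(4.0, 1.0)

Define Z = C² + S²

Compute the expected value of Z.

E[Z] = E[C²] + E[S²]
E[C²] = Var(C) + E[C]² = 0.031558185 + 0.37869822 = 0.41025641
E[S²] = Var(S) + E[S]² = 0.026666667 + 0.64 = 0.66666667
E[Z] = 0.41025641 + 0.66666667 = 1.0769231

1.0769231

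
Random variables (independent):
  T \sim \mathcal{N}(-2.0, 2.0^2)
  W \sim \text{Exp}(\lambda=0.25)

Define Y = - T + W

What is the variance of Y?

For independent RVs: Var(aX + bY) = a²Var(X) + b²Var(Y)
Var(T) = 4
Var(W) = 16
Var(Y) = (-1)²*4 + 1²*16
= 1*4 + 1*16 = 20

20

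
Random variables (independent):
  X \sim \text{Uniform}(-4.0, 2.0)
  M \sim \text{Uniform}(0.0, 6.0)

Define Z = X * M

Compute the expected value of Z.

For independent RVs: E[XY] = E[X]*E[Y]
E[X] = -1
E[M] = 3
E[Z] = -1 * 3 = -3

-3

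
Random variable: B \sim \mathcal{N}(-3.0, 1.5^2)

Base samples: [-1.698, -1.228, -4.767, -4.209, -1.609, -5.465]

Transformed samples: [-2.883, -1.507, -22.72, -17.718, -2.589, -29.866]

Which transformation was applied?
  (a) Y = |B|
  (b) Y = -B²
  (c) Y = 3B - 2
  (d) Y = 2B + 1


Checking option (b) Y = -B²:
  B = -1.698 -> Y = -2.883 ✓
  B = -1.228 -> Y = -1.507 ✓
  B = -4.767 -> Y = -22.72 ✓
All samples match this transformation.

(b) -B²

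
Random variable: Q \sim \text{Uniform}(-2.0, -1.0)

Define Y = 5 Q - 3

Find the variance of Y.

For Y = aQ + b: Var(Y) = a² * Var(Q)
Var(Q) = (-1 + 2)^2/12 = 0.083333333
Var(Y) = 5² * 0.083333333 = 25 * 0.083333333 = 2.0833333

2.0833333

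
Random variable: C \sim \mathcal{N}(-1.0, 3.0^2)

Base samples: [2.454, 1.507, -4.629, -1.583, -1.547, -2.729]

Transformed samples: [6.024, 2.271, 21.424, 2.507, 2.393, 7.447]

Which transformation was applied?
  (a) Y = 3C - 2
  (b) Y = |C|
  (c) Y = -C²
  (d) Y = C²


Checking option (d) Y = C²:
  C = 2.454 -> Y = 6.024 ✓
  C = 1.507 -> Y = 2.271 ✓
  C = -4.629 -> Y = 21.424 ✓
All samples match this transformation.

(d) C²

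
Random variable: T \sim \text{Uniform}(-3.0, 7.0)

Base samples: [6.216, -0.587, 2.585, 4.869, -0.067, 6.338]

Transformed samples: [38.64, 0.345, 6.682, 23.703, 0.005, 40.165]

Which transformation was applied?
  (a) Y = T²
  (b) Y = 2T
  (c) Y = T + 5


Checking option (a) Y = T²:
  T = 6.216 -> Y = 38.64 ✓
  T = -0.587 -> Y = 0.345 ✓
  T = 2.585 -> Y = 6.682 ✓
All samples match this transformation.

(a) T²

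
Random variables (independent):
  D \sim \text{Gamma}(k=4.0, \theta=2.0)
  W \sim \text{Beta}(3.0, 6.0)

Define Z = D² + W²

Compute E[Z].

E[Z] = E[D²] + E[W²]
E[D²] = Var(D) + E[D]² = 16 + 64 = 80
E[W²] = Var(W) + E[W]² = 0.022222222 + 0.11111111 = 0.13333333
E[Z] = 80 + 0.13333333 = 80.133333

80.133333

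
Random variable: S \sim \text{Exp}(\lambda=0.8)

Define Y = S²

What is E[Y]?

E[S²] = Var(S) + (E[S])² = 1.5625 + 1.5625 = 3.125

3.125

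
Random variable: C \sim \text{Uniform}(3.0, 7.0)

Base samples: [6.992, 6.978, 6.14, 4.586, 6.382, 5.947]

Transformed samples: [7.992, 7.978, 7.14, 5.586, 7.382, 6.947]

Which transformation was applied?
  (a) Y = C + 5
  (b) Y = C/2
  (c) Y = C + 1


Checking option (c) Y = C + 1:
  C = 6.992 -> Y = 7.992 ✓
  C = 6.978 -> Y = 7.978 ✓
  C = 6.14 -> Y = 7.14 ✓
All samples match this transformation.

(c) C + 1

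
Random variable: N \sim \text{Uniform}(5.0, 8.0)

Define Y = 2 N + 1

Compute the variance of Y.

For Y = aN + b: Var(Y) = a² * Var(N)
Var(N) = (8 - 5)^2/12 = 0.75
Var(Y) = 2² * 0.75 = 4 * 0.75 = 3

3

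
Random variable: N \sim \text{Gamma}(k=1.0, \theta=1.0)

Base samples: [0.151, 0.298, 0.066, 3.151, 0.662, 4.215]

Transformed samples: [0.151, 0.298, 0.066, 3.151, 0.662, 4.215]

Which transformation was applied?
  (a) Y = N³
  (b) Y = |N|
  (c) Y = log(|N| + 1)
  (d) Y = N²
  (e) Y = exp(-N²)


Checking option (b) Y = |N|:
  N = 0.151 -> Y = 0.151 ✓
  N = 0.298 -> Y = 0.298 ✓
  N = 0.066 -> Y = 0.066 ✓
All samples match this transformation.

(b) |N|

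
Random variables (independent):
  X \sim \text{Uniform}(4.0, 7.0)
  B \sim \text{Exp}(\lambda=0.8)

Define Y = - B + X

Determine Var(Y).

For independent RVs: Var(aX + bY) = a²Var(X) + b²Var(Y)
Var(X) = 0.75
Var(B) = 1.5625
Var(Y) = 1²*0.75 + (-1)²*1.5625
= 1*0.75 + 1*1.5625 = 2.3125

2.3125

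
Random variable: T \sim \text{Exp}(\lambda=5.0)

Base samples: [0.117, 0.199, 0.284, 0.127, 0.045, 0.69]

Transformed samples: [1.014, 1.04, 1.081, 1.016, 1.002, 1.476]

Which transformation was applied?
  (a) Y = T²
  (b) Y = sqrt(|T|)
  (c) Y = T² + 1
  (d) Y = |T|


Checking option (c) Y = T² + 1:
  T = 0.117 -> Y = 1.014 ✓
  T = 0.199 -> Y = 1.04 ✓
  T = 0.284 -> Y = 1.081 ✓
All samples match this transformation.

(c) T² + 1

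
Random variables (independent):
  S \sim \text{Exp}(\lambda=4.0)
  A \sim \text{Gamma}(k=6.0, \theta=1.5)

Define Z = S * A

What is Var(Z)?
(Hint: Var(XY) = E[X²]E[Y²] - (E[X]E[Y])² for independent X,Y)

Var(XY) = E[X²]E[Y²] - (E[X]E[Y])²
E[S] = 0.25, Var(S) = 0.0625
E[A] = 9, Var(A) = 13.5
E[S²] = 0.0625 + 0.25² = 0.125
E[A²] = 13.5 + 9² = 94.5
Var(Z) = 0.125*94.5 - (0.25*9)²
= 11.8125 - 5.0625 = 6.75

6.75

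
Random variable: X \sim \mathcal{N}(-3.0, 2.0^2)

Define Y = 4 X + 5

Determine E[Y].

For Y = 4X + 5:
E[Y] = 4 * E[X] + 5
E[X] = -3.0 = -3
E[Y] = 4 * (-3) + 5 = -7

-7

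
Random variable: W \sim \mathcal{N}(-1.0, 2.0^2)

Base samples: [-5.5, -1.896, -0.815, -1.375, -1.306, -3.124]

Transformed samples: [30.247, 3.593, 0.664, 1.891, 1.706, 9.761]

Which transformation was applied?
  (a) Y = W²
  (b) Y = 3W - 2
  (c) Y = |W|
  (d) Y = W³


Checking option (a) Y = W²:
  W = -5.5 -> Y = 30.247 ✓
  W = -1.896 -> Y = 3.593 ✓
  W = -0.815 -> Y = 0.664 ✓
All samples match this transformation.

(a) W²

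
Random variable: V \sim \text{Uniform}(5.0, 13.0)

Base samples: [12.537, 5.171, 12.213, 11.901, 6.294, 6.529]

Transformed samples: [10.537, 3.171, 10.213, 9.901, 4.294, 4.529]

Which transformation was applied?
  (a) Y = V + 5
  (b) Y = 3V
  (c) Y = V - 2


Checking option (c) Y = V - 2:
  V = 12.537 -> Y = 10.537 ✓
  V = 5.171 -> Y = 3.171 ✓
  V = 12.213 -> Y = 10.213 ✓
All samples match this transformation.

(c) V - 2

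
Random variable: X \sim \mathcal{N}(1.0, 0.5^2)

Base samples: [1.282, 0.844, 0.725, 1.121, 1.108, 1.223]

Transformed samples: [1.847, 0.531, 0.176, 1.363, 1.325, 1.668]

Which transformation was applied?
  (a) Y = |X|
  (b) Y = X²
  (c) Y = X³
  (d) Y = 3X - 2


Checking option (d) Y = 3X - 2:
  X = 1.282 -> Y = 1.847 ✓
  X = 0.844 -> Y = 0.531 ✓
  X = 0.725 -> Y = 0.176 ✓
All samples match this transformation.

(d) 3X - 2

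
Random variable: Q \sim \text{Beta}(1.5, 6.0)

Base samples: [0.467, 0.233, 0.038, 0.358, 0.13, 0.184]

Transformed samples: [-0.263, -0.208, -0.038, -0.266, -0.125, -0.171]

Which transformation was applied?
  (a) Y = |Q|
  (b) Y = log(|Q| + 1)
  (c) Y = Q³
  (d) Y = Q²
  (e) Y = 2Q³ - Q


Checking option (e) Y = 2Q³ - Q:
  Q = 0.467 -> Y = -0.263 ✓
  Q = 0.233 -> Y = -0.208 ✓
  Q = 0.038 -> Y = -0.038 ✓
All samples match this transformation.

(e) 2Q³ - Q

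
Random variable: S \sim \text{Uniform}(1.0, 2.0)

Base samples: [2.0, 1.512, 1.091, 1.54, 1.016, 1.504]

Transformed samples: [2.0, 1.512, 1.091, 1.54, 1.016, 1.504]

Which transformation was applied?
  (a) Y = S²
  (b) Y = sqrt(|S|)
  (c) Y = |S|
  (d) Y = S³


Checking option (c) Y = |S|:
  S = 2.0 -> Y = 2.0 ✓
  S = 1.512 -> Y = 1.512 ✓
  S = 1.091 -> Y = 1.091 ✓
All samples match this transformation.

(c) |S|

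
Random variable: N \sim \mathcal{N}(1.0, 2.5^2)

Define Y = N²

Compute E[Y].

Using E[X²] = Var(X) + (E[X])²:
E[N] = 1
Var(N) = 2.5^2 = 6.25
E[N²] = 6.25 + 1² = 6.25 + 1 = 7.25

7.25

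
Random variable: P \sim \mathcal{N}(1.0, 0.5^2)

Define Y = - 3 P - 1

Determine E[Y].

For Y = -3P - 1:
E[Y] = -3 * E[P] - 1
E[P] = 1.0 = 1
E[Y] = -3 * 1 - 1 = -4

-4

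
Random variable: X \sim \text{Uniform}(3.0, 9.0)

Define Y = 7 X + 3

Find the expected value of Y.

For Y = 7X + 3:
E[Y] = 7 * E[X] + 3
E[X] = (3 + 9)/2 = 6
E[Y] = 7 * 6 + 3 = 45

45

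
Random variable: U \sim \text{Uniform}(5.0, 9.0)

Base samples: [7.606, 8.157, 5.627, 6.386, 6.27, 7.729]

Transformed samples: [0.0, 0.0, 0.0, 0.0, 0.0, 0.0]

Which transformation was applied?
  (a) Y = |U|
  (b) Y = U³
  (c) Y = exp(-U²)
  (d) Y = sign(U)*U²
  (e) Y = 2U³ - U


Checking option (c) Y = exp(-U²):
  U = 7.606 -> Y = 0.0 ✓
  U = 8.157 -> Y = 0.0 ✓
  U = 5.627 -> Y = 0.0 ✓
All samples match this transformation.

(c) exp(-U²)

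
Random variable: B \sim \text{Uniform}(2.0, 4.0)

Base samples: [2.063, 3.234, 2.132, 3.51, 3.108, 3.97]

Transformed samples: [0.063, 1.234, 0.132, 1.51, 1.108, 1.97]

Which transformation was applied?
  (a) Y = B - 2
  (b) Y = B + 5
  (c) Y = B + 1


Checking option (a) Y = B - 2:
  B = 2.063 -> Y = 0.063 ✓
  B = 3.234 -> Y = 1.234 ✓
  B = 2.132 -> Y = 0.132 ✓
All samples match this transformation.

(a) B - 2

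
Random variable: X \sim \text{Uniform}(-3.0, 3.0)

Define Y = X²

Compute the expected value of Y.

E[X²] = Var(X) + (E[X])² = 3 + 0 = 3

3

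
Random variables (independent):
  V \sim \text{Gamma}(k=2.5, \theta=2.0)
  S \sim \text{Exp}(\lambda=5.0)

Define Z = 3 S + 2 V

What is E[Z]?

E[Z] = 2*E[V] + 3*E[S]
E[V] = 5
E[S] = 0.2
E[Z] = 2*5 + 3*0.2 = 10.6

10.6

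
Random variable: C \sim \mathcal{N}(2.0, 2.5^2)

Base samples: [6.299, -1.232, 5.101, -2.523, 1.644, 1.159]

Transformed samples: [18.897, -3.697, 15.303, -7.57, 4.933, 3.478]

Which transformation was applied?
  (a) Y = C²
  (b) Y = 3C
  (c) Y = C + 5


Checking option (b) Y = 3C:
  C = 6.299 -> Y = 18.897 ✓
  C = -1.232 -> Y = -3.697 ✓
  C = 5.101 -> Y = 15.303 ✓
All samples match this transformation.

(b) 3C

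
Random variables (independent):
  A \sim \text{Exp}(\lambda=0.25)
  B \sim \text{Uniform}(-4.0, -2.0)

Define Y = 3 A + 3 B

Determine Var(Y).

For independent RVs: Var(aX + bY) = a²Var(X) + b²Var(Y)
Var(A) = 16
Var(B) = 0.33333333
Var(Y) = 3²*16 + 3²*0.33333333
= 9*16 + 9*0.33333333 = 147

147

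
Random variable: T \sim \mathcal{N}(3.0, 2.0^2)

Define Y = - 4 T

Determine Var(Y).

For Y = aT + b: Var(Y) = a² * Var(T)
Var(T) = 2.0^2 = 4
Var(Y) = (-4)² * 4 = 16 * 4 = 64

64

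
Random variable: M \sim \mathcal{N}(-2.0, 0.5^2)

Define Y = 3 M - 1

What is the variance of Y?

For Y = aM + b: Var(Y) = a² * Var(M)
Var(M) = 0.5^2 = 0.25
Var(Y) = 3² * 0.25 = 9 * 0.25 = 2.25

2.25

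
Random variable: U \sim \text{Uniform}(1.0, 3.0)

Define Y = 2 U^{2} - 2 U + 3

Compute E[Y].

E[Y] = 2*E[U²] - 2*E[U] + 3
E[U] = 2
E[U²] = Var(U) + (E[U])² = 0.33333333 + 4 = 4.3333333
E[Y] = 2*4.3333333 - 2*2 + 3 = 7.6666667

7.6666667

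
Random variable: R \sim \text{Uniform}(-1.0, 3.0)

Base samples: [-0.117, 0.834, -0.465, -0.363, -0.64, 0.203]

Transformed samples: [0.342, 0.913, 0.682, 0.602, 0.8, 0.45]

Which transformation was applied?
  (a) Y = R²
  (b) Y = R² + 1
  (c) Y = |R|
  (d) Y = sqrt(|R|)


Checking option (d) Y = sqrt(|R|):
  R = -0.117 -> Y = 0.342 ✓
  R = 0.834 -> Y = 0.913 ✓
  R = -0.465 -> Y = 0.682 ✓
All samples match this transformation.

(d) sqrt(|R|)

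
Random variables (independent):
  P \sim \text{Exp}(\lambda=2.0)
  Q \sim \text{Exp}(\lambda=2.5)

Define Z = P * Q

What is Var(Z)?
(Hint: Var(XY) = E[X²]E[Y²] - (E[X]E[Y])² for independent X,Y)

Var(XY) = E[X²]E[Y²] - (E[X]E[Y])²
E[P] = 0.5, Var(P) = 0.25
E[Q] = 0.4, Var(Q) = 0.16
E[P²] = 0.25 + 0.5² = 0.5
E[Q²] = 0.16 + 0.4² = 0.32
Var(Z) = 0.5*0.32 - (0.5*0.4)²
= 0.16 - 0.04 = 0.12

0.12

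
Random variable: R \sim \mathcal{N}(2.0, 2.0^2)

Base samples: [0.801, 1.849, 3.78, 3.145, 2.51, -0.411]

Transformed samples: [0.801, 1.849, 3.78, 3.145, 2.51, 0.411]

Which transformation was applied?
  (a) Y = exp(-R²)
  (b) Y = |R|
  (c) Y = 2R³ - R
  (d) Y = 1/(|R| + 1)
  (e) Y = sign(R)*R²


Checking option (b) Y = |R|:
  R = 0.801 -> Y = 0.801 ✓
  R = 1.849 -> Y = 1.849 ✓
  R = 3.78 -> Y = 3.78 ✓
All samples match this transformation.

(b) |R|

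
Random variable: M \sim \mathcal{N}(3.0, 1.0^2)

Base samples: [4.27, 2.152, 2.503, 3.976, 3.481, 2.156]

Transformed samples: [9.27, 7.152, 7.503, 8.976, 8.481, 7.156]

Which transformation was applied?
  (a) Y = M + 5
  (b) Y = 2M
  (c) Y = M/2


Checking option (a) Y = M + 5:
  M = 4.27 -> Y = 9.27 ✓
  M = 2.152 -> Y = 7.152 ✓
  M = 2.503 -> Y = 7.503 ✓
All samples match this transformation.

(a) M + 5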